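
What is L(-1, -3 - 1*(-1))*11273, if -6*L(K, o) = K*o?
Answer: -11273/3 ≈ -3757.7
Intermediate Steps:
L(K, o) = -K*o/6
L(-1, -3 - 1*(-1))*11273 = -1/6*(-1)*(-3 - 1*(-1))*11273 = -1/6*(-1)*(-3 + 1)*11273 = -1/6*(-1)*(-2)*11273 = -1/3*11273 = -11273/3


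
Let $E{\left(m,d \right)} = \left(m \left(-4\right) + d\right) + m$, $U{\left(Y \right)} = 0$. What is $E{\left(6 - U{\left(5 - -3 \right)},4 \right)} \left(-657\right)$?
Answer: $9198$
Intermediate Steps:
$E{\left(m,d \right)} = d - 3 m$ ($E{\left(m,d \right)} = \left(- 4 m + d\right) + m = \left(d - 4 m\right) + m = d - 3 m$)
$E{\left(6 - U{\left(5 - -3 \right)},4 \right)} \left(-657\right) = \left(4 - 3 \left(6 - 0\right)\right) \left(-657\right) = \left(4 - 3 \left(6 + 0\right)\right) \left(-657\right) = \left(4 - 18\right) \left(-657\right) = \left(-14\right) \left(-657\right) = 9198$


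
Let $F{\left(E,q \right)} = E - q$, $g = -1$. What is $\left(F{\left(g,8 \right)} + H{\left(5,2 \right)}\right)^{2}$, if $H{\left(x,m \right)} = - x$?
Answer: $196$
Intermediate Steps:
$\left(F{\left(g,8 \right)} + H{\left(5,2 \right)}\right)^{2} = \left(\left(-1 - 8\right) - 5\right)^{2} = \left(-9 - 5\right)^{2} = \left(-14\right)^{2} = 196$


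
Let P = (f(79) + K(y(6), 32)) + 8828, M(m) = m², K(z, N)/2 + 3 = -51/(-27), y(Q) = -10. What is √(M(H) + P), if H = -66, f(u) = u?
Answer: √119347/3 ≈ 115.16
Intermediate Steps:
K(z, N) = -20/9 (K(z, N) = -6 + 2*(-51/(-27)) = -6 + 2*(-51*(-1/27)) = -6 + 2*(17/9) = -6 + 34/9 = -20/9)
P = 80143/9 (P = (79 - 20/9) + 8828 = 691/9 + 8828 = 80143/9 ≈ 8904.8)
√(M(H) + P) = √((-66)² + 80143/9) = √(4356 + 80143/9) = √(119347/9) = √119347/3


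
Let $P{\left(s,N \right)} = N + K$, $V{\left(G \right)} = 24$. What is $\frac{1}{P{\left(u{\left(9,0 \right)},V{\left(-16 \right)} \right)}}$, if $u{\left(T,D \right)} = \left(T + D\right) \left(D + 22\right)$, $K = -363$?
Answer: $- \frac{1}{339} \approx -0.0029499$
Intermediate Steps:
$u{\left(T,D \right)} = \left(22 + D\right) \left(D + T\right)$ ($u{\left(T,D \right)} = \left(D + T\right) \left(22 + D\right) = \left(22 + D\right) \left(D + T\right)$)
$P{\left(s,N \right)} = -363 + N$ ($P{\left(s,N \right)} = N - 363 = -363 + N$)
$\frac{1}{P{\left(u{\left(9,0 \right)},V{\left(-16 \right)} \right)}} = \frac{1}{-363 + 24} = \frac{1}{-339} = - \frac{1}{339}$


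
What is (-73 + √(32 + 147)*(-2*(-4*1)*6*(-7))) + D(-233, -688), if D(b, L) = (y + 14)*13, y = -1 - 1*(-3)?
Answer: 135 - 336*√179 ≈ -4360.4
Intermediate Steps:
y = 2 (y = -1 + 3 = 2)
D(b, L) = 208 (D(b, L) = (2 + 14)*13 = 16*13 = 208)
(-73 + √(32 + 147)*(-2*(-4*1)*6*(-7))) + D(-233, -688) = (-73 + √(32 + 147)*(-2*(-4*1)*6*(-7))) + 208 = (-73 + √179*(-(-8)*6*(-7))) + 208 = (-73 + √179*(-2*(-24)*(-7))) + 208 = (-73 + √179*(48*(-7))) + 208 = (-73 + √179*(-336)) + 208 = (-73 - 336*√179) + 208 = 135 - 336*√179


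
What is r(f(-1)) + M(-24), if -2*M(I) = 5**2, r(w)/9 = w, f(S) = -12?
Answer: -241/2 ≈ -120.50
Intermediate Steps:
r(w) = 9*w
M(I) = -25/2 (M(I) = -1/2*5**2 = -1/2*25 = -25/2)
r(f(-1)) + M(-24) = 9*(-12) - 25/2 = -108 - 25/2 = -241/2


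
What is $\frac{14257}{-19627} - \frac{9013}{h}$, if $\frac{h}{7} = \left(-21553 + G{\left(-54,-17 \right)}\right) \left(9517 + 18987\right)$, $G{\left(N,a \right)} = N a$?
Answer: $- \frac{58699602913809}{80809467515560} \approx -0.72639$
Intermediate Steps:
$h = -4117260280$ ($h = 7 \left(-21553 - -918\right) \left(9517 + 18987\right) = 7 \left(-21553 + 918\right) 28504 = 7 \left(\left(-20635\right) 28504\right) = 7 \left(-588180040\right) = -4117260280$)
$\frac{14257}{-19627} - \frac{9013}{h} = \frac{14257}{-19627} - \frac{9013}{-4117260280} = 14257 \left(- \frac{1}{19627}\right) - - \frac{9013}{4117260280} = - \frac{14257}{19627} + \frac{9013}{4117260280} = - \frac{58699602913809}{80809467515560}$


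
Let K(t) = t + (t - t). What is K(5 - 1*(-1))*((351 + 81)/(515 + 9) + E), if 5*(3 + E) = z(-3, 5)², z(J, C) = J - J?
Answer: -1710/131 ≈ -13.053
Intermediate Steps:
z(J, C) = 0
E = -3 (E = -3 + (⅕)*0² = -3 + (⅕)*0 = -3 + 0 = -3)
K(t) = t (K(t) = t + 0 = t)
K(5 - 1*(-1))*((351 + 81)/(515 + 9) + E) = (5 - 1*(-1))*((351 + 81)/(515 + 9) - 3) = (5 + 1)*(432/524 - 3) = 6*(432*(1/524) - 3) = 6*(108/131 - 3) = 6*(-285/131) = -1710/131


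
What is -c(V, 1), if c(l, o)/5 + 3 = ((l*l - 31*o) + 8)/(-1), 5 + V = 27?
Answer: 2320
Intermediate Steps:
V = 22 (V = -5 + 27 = 22)
c(l, o) = -55 - 5*l**2 + 155*o (c(l, o) = -15 + 5*(((l*l - 31*o) + 8)/(-1)) = -15 + 5*(((l**2 - 31*o) + 8)*(-1)) = -15 + 5*((8 + l**2 - 31*o)*(-1)) = -15 + 5*(-8 - l**2 + 31*o) = -15 + (-40 - 5*l**2 + 155*o) = -55 - 5*l**2 + 155*o)
-c(V, 1) = -(-55 - 5*22**2 + 155*1) = -(-55 - 5*484 + 155) = -(-55 - 2420 + 155) = -1*(-2320) = 2320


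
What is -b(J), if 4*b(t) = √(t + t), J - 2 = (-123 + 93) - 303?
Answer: -I*√662/4 ≈ -6.4323*I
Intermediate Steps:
J = -331 (J = 2 + ((-123 + 93) - 303) = 2 + (-30 - 303) = 2 - 333 = -331)
b(t) = √2*√t/4 (b(t) = √(t + t)/4 = √(2*t)/4 = (√2*√t)/4 = √2*√t/4)
-b(J) = -√2*√(-331)/4 = -√2*I*√331/4 = -I*√662/4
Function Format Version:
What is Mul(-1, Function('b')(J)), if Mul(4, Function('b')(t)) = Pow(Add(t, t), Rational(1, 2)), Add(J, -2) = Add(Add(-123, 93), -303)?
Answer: Mul(Rational(-1, 4), I, Pow(662, Rational(1, 2))) ≈ Mul(-6.4323, I)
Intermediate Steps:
J = -331 (J = Add(2, Add(Add(-123, 93), -303)) = Add(2, Add(-30, -303)) = Add(2, -333) = -331)
Function('b')(t) = Mul(Rational(1, 4), Pow(2, Rational(1, 2)), Pow(t, Rational(1, 2))) (Function('b')(t) = Mul(Rational(1, 4), Pow(Add(t, t), Rational(1, 2))) = Mul(Rational(1, 4), Pow(Mul(2, t), Rational(1, 2))) = Mul(Rational(1, 4), Mul(Pow(2, Rational(1, 2)), Pow(t, Rational(1, 2)))) = Mul(Rational(1, 4), Pow(2, Rational(1, 2)), Pow(t, Rational(1, 2))))
Mul(-1, Function('b')(J)) = Mul(-1, Mul(Rational(1, 4), Pow(2, Rational(1, 2)), Pow(-331, Rational(1, 2)))) = Mul(-1, Mul(Rational(1, 4), Pow(2, Rational(1, 2)), Mul(I, Pow(331, Rational(1, 2))))) = Mul(-1, Mul(Rational(1, 4), I, Pow(662, Rational(1, 2)))) = Mul(Rational(-1, 4), I, Pow(662, Rational(1, 2)))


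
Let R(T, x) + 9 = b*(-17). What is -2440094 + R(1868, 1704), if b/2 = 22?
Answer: -2440851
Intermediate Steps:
b = 44 (b = 2*22 = 44)
R(T, x) = -757 (R(T, x) = -9 + 44*(-17) = -9 - 748 = -757)
-2440094 + R(1868, 1704) = -2440094 - 757 = -2440851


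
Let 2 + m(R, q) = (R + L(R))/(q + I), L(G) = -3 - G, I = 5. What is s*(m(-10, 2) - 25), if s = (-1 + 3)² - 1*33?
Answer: 5568/7 ≈ 795.43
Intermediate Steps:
m(R, q) = -2 - 3/(5 + q) (m(R, q) = -2 + (R + (-3 - R))/(q + 5) = -2 - 3/(5 + q))
s = -29 (s = 2² - 33 = 4 - 33 = -29)
s*(m(-10, 2) - 25) = -29*((-13 - 2*2)/(5 + 2) - 25) = -29*((-13 - 4)/7 - 25) = -29*((⅐)*(-17) - 25) = -29*(-17/7 - 25) = -29*(-192/7) = 5568/7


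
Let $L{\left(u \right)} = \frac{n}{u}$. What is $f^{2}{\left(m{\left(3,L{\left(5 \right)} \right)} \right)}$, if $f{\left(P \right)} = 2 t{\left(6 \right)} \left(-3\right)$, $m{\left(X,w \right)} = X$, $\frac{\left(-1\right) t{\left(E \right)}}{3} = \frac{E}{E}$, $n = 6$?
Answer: $324$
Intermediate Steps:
$t{\left(E \right)} = -3$ ($t{\left(E \right)} = - 3 \frac{E}{E} = \left(-3\right) 1 = -3$)
$L{\left(u \right)} = \frac{6}{u}$
$f{\left(P \right)} = 18$ ($f{\left(P \right)} = 2 \left(-3\right) \left(-3\right) = \left(-6\right) \left(-3\right) = 18$)
$f^{2}{\left(m{\left(3,L{\left(5 \right)} \right)} \right)} = 18^{2} = 324$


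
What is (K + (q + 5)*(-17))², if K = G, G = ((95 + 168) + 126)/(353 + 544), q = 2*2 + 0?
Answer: 18728469904/804609 ≈ 23277.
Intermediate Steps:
q = 4 (q = 4 + 0 = 4)
G = 389/897 (G = (263 + 126)/897 = 389*(1/897) = 389/897 ≈ 0.43367)
K = 389/897 ≈ 0.43367
(K + (q + 5)*(-17))² = (389/897 + (4 + 5)*(-17))² = (389/897 + 9*(-17))² = (389/897 - 153)² = (-136852/897)² = 18728469904/804609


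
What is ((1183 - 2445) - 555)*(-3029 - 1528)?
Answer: 8280069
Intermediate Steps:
((1183 - 2445) - 555)*(-3029 - 1528) = (-1262 - 555)*(-4557) = -1817*(-4557) = 8280069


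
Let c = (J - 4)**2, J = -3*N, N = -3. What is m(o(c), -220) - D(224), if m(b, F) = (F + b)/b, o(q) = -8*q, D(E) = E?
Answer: -2219/10 ≈ -221.90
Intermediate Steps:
J = 9 (J = -3*(-3) = 9)
c = 25 (c = (9 - 4)**2 = 5**2 = 25)
m(b, F) = (F + b)/b
m(o(c), -220) - D(224) = (-220 - 8*25)/((-8*25)) - 1*224 = (-220 - 200)/(-200) - 224 = -1/200*(-420) - 224 = 21/10 - 224 = -2219/10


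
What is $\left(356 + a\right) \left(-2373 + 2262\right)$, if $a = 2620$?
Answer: $-330336$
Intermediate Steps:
$\left(356 + a\right) \left(-2373 + 2262\right) = \left(356 + 2620\right) \left(-2373 + 2262\right) = 2976 \left(-111\right) = -330336$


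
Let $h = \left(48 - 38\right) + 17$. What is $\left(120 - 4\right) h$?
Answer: $3132$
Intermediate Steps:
$h = 27$ ($h = 10 + 17 = 27$)
$\left(120 - 4\right) h = \left(120 - 4\right) 27 = 116 \cdot 27 = 3132$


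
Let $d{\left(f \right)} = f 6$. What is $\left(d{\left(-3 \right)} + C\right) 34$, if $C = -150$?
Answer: $-5712$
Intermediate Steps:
$d{\left(f \right)} = 6 f$
$\left(d{\left(-3 \right)} + C\right) 34 = \left(6 \left(-3\right) - 150\right) 34 = \left(-18 - 150\right) 34 = \left(-168\right) 34 = -5712$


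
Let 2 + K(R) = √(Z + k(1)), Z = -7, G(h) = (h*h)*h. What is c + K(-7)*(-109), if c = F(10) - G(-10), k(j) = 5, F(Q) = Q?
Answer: 1228 - 109*I*√2 ≈ 1228.0 - 154.15*I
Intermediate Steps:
G(h) = h³ (G(h) = h²*h = h³)
c = 1010 (c = 10 - 1*(-10)³ = 10 - 1*(-1000) = 10 + 1000 = 1010)
K(R) = -2 + I*√2 (K(R) = -2 + √(-7 + 5) = -2 + √(-2) = -2 + I*√2)
c + K(-7)*(-109) = 1010 + (-2 + I*√2)*(-109) = 1010 + (218 - 109*I*√2) = 1228 - 109*I*√2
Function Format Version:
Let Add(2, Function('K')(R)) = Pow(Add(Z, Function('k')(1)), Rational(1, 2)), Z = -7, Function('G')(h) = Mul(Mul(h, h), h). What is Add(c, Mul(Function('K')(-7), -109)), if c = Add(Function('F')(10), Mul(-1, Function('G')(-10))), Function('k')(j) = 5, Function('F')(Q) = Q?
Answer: Add(1228, Mul(-109, I, Pow(2, Rational(1, 2)))) ≈ Add(1228.0, Mul(-154.15, I))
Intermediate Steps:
Function('G')(h) = Pow(h, 3) (Function('G')(h) = Mul(Pow(h, 2), h) = Pow(h, 3))
c = 1010 (c = Add(10, Mul(-1, Pow(-10, 3))) = Add(10, Mul(-1, -1000)) = Add(10, 1000) = 1010)
Function('K')(R) = Add(-2, Mul(I, Pow(2, Rational(1, 2)))) (Function('K')(R) = Add(-2, Pow(Add(-7, 5), Rational(1, 2))) = Add(-2, Pow(-2, Rational(1, 2))) = Add(-2, Mul(I, Pow(2, Rational(1, 2)))))
Add(c, Mul(Function('K')(-7), -109)) = Add(1010, Mul(Add(-2, Mul(I, Pow(2, Rational(1, 2)))), -109)) = Add(1010, Add(218, Mul(-109, I, Pow(2, Rational(1, 2))))) = Add(1228, Mul(-109, I, Pow(2, Rational(1, 2))))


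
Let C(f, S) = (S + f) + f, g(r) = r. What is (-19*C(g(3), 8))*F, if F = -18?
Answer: 4788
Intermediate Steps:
C(f, S) = S + 2*f
(-19*C(g(3), 8))*F = -19*(8 + 2*3)*(-18) = -19*(8 + 6)*(-18) = -19*14*(-18) = -266*(-18) = 4788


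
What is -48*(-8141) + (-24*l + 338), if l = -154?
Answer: 394802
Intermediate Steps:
-48*(-8141) + (-24*l + 338) = -48*(-8141) + (-24*(-154) + 338) = 390768 + (3696 + 338) = 390768 + 4034 = 394802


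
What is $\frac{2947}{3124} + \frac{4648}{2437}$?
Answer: $\frac{21702191}{7613188} \approx 2.8506$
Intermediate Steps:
$\frac{2947}{3124} + \frac{4648}{2437} = \frac{21702191}{7613188}$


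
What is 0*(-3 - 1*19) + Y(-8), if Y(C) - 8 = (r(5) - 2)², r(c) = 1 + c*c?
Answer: 584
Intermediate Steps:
r(c) = 1 + c²
Y(C) = 584 (Y(C) = 8 + ((1 + 5²) - 2)² = 8 + ((1 + 25) - 2)² = 8 + (26 - 2)² = 8 + 24² = 8 + 576 = 584)
0*(-3 - 1*19) + Y(-8) = 0*(-3 - 1*19) + 584 = 0*(-3 - 19) + 584 = 0*(-22) + 584 = 0 + 584 = 584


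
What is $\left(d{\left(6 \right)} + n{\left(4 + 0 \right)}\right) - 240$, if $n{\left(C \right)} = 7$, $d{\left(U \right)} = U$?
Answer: $-227$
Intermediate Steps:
$\left(d{\left(6 \right)} + n{\left(4 + 0 \right)}\right) - 240 = \left(6 + 7\right) - 240 = 13 - 240 = -227$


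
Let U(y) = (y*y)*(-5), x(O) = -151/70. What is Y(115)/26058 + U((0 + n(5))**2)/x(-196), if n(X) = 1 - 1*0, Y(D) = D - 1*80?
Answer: 9125585/3934758 ≈ 2.3192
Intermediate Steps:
x(O) = -151/70 (x(O) = -151*1/70 = -151/70)
Y(D) = -80 + D (Y(D) = D - 80 = -80 + D)
n(X) = 1 (n(X) = 1 + 0 = 1)
U(y) = -5*y**2 (U(y) = y**2*(-5) = -5*y**2)
Y(115)/26058 + U((0 + n(5))**2)/x(-196) = (-80 + 115)/26058 + (-5*(0 + 1)**4)/(-151/70) = 35*(1/26058) - 5*(1**2)**2*(-70/151) = 35/26058 - 5*1**2*(-70/151) = 35/26058 - 5*1*(-70/151) = 35/26058 - 5*(-70/151) = 35/26058 + 350/151 = 9125585/3934758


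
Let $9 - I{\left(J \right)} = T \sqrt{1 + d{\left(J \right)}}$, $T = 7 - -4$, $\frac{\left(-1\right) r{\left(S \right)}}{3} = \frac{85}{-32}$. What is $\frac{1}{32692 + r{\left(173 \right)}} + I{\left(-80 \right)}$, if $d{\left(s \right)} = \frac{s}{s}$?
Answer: $\frac{9417623}{1046399} - 11 \sqrt{2} \approx -6.5563$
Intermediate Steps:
$d{\left(s \right)} = 1$
$r{\left(S \right)} = \frac{255}{32}$ ($r{\left(S \right)} = - 3 \frac{85}{-32} = - 3 \cdot 85 \left(- \frac{1}{32}\right) = \left(-3\right) \left(- \frac{85}{32}\right) = \frac{255}{32}$)
$T = 11$ ($T = 7 + 4 = 11$)
$I{\left(J \right)} = 9 - 11 \sqrt{2}$ ($I{\left(J \right)} = 9 - 11 \sqrt{1 + 1} = 9 - 11 \sqrt{2}$)
$\frac{1}{32692 + r{\left(173 \right)}} + I{\left(-80 \right)} = \frac{1}{32692 + \frac{255}{32}} + \left(9 - 11 \sqrt{2}\right) = \frac{1}{\frac{1046399}{32}} + \left(9 - 11 \sqrt{2}\right) = \frac{32}{1046399} + \left(9 - 11 \sqrt{2}\right) = \frac{9417623}{1046399} - 11 \sqrt{2}$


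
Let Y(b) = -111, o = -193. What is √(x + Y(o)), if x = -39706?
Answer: I*√39817 ≈ 199.54*I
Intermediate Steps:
√(x + Y(o)) = √(-39706 - 111) = √(-39817) = I*√39817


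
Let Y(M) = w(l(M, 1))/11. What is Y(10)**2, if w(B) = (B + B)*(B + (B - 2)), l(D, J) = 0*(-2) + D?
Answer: 129600/121 ≈ 1071.1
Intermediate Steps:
l(D, J) = D (l(D, J) = 0 + D = D)
w(B) = 2*B*(-2 + 2*B) (w(B) = (2*B)*(B + (-2 + B)) = (2*B)*(-2 + 2*B) = 2*B*(-2 + 2*B))
Y(M) = 4*M*(-1 + M)/11 (Y(M) = (4*M*(-1 + M))/11 = (4*M*(-1 + M))*(1/11) = 4*M*(-1 + M)/11)
Y(10)**2 = ((4/11)*10*(-1 + 10))**2 = ((4/11)*10*9)**2 = (360/11)**2 = 129600/121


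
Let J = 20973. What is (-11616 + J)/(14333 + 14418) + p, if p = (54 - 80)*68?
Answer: -50822411/28751 ≈ -1767.7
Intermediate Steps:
p = -1768 (p = -26*68 = -1768)
(-11616 + J)/(14333 + 14418) + p = (-11616 + 20973)/(14333 + 14418) - 1768 = 9357/28751 - 1768 = -50822411/28751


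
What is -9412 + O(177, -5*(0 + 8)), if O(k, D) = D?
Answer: -9452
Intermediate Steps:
-9412 + O(177, -5*(0 + 8)) = -9412 - 5*(0 + 8) = -9412 - 5*8 = -9412 - 40 = -9452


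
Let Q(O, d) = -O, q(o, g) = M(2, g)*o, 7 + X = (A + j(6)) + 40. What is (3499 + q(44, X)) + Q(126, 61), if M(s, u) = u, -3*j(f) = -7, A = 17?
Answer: 17027/3 ≈ 5675.7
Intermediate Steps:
j(f) = 7/3 (j(f) = -1/3*(-7) = 7/3)
X = 157/3 (X = -7 + ((17 + 7/3) + 40) = -7 + (58/3 + 40) = -7 + 178/3 = 157/3 ≈ 52.333)
q(o, g) = g*o
(3499 + q(44, X)) + Q(126, 61) = (3499 + (157/3)*44) - 1*126 = (3499 + 6908/3) - 126 = 17405/3 - 126 = 17027/3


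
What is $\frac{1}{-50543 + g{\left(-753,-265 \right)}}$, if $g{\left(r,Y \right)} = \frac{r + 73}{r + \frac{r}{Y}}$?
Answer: $- \frac{24849}{1255920482} \approx -1.9785 \cdot 10^{-5}$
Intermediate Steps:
$g{\left(r,Y \right)} = \frac{73 + r}{r + \frac{r}{Y}}$
$\frac{1}{-50543 + g{\left(-753,-265 \right)}} = \frac{1}{-50543 - \frac{265 \left(73 - 753\right)}{\left(-753\right) \left(1 - 265\right)}} = \frac{1}{-50543 - \left(- \frac{265}{753}\right) \frac{1}{-264} \left(-680\right)} = \frac{1}{-50543 - \left(- \frac{265}{753}\right) \left(- \frac{1}{264}\right) \left(-680\right)} = \frac{1}{-50543 + \frac{22525}{24849}} = \frac{1}{- \frac{1255920482}{24849}} = - \frac{24849}{1255920482}$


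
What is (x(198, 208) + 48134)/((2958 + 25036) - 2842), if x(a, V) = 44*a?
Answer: 28423/12576 ≈ 2.2601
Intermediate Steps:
(x(198, 208) + 48134)/((2958 + 25036) - 2842) = (44*198 + 48134)/((2958 + 25036) - 2842) = (8712 + 48134)/(27994 - 2842) = 56846/25152 = 56846*(1/25152) = 28423/12576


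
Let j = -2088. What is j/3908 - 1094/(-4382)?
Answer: -609283/2140607 ≈ -0.28463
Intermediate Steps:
j/3908 - 1094/(-4382) = -2088/3908 - 1094/(-4382) = -2088*1/3908 - 1094*(-1/4382) = -522/977 + 547/2191 = -609283/2140607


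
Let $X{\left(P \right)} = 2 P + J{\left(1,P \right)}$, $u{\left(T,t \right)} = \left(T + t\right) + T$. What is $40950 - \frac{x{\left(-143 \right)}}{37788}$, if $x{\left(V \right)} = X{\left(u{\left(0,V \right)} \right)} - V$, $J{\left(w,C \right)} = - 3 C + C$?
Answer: $\frac{1547418457}{37788} \approx 40950.0$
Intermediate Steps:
$J{\left(w,C \right)} = - 2 C$
$u{\left(T,t \right)} = t + 2 T$
$X{\left(P \right)} = 0$ ($X{\left(P \right)} = 2 P - 2 P = 0$)
$x{\left(V \right)} = - V$ ($x{\left(V \right)} = 0 - V = - V$)
$40950 - \frac{x{\left(-143 \right)}}{37788} = 40950 - \frac{\left(-1\right) \left(-143\right)}{37788} = 40950 - 143 \cdot \frac{1}{37788} = 40950 - \frac{143}{37788} = \frac{1547418457}{37788}$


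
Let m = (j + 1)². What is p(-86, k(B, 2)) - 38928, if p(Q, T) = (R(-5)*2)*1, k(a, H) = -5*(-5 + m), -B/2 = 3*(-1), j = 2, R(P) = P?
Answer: -38938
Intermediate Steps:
B = 6 (B = -6*(-1) = -2*(-3) = 6)
m = 9 (m = (2 + 1)² = 3² = 9)
k(a, H) = -20 (k(a, H) = -5*(-5 + 9) = -5*4 = -20)
p(Q, T) = -10 (p(Q, T) = -5*2*1 = -10*1 = -10)
p(-86, k(B, 2)) - 38928 = -10 - 38928 = -38938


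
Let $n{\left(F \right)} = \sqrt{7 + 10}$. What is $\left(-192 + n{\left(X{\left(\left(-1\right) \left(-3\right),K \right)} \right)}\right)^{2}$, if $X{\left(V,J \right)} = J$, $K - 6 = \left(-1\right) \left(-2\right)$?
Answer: $\left(192 - \sqrt{17}\right)^{2} \approx 35298.0$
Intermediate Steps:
$K = 8$ ($K = 6 - -2 = 6 + 2 = 8$)
$n{\left(F \right)} = \sqrt{17}$
$\left(-192 + n{\left(X{\left(\left(-1\right) \left(-3\right),K \right)} \right)}\right)^{2} = \left(-192 + \sqrt{17}\right)^{2}$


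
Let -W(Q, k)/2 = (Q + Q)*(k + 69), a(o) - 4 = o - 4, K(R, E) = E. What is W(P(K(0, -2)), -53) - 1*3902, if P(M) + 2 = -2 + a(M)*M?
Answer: -3902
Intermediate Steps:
a(o) = o (a(o) = 4 + (o - 4) = 4 + (-4 + o) = o)
P(M) = -4 + M² (P(M) = -2 + (-2 + M*M) = -2 + (-2 + M²) = -4 + M²)
W(Q, k) = -4*Q*(69 + k) (W(Q, k) = -2*(Q + Q)*(k + 69) = -2*2*Q*(69 + k) = -4*Q*(69 + k))
W(P(K(0, -2)), -53) - 1*3902 = -4*(-4 + (-2)²)*(69 - 53) - 1*3902 = -4*(-4 + 4)*16 - 3902 = -4*0*16 - 3902 = 0 - 3902 = -3902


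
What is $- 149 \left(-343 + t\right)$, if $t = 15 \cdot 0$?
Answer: $51107$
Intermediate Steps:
$t = 0$
$- 149 \left(-343 + t\right) = - 149 \left(-343 + 0\right) = \left(-149\right) \left(-343\right) = 51107$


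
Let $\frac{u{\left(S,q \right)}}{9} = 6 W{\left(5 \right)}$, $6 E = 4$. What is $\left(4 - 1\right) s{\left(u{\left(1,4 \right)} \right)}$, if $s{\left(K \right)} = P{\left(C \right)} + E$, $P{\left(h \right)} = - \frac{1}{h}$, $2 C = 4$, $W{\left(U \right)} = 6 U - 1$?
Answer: $\frac{1}{2} \approx 0.5$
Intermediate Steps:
$E = \frac{2}{3}$ ($E = \frac{1}{6} \cdot 4 = \frac{2}{3} \approx 0.66667$)
$W{\left(U \right)} = -1 + 6 U$
$C = 2$ ($C = \frac{1}{2} \cdot 4 = 2$)
$u{\left(S,q \right)} = 1566$ ($u{\left(S,q \right)} = 9 \cdot 6 \left(-1 + 6 \cdot 5\right) = 9 \cdot 6 \left(-1 + 30\right) = 9 \cdot 6 \cdot 29 = 9 \cdot 174 = 1566$)
$s{\left(K \right)} = \frac{1}{6}$ ($s{\left(K \right)} = - \frac{1}{2} + \frac{2}{3} = \frac{1}{6}$)
$\left(4 - 1\right) s{\left(u{\left(1,4 \right)} \right)} = \left(4 - 1\right) \frac{1}{6} = 3 \cdot \frac{1}{6} = \frac{1}{2}$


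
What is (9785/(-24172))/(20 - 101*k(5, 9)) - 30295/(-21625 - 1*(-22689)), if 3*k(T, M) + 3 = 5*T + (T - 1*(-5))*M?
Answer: -1029963021595/36173784752 ≈ -28.473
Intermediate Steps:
k(T, M) = -1 + 5*T/3 + M*(5 + T)/3 (k(T, M) = -1 + (5*T + (T - 1*(-5))*M)/3 = -1 + (5*T + (T + 5)*M)/3 = -1 + (5*T + (5 + T)*M)/3 = -1 + (5*T + M*(5 + T))/3 = -1 + (5*T/3 + M*(5 + T)/3) = -1 + 5*T/3 + M*(5 + T)/3)
(9785/(-24172))/(20 - 101*k(5, 9)) - 30295/(-21625 - 1*(-22689)) = (9785/(-24172))/(20 - 101*(-1 + (5/3)*9 + (5/3)*5 + (⅓)*9*5)) - 30295/(-21625 - 1*(-22689)) = (9785*(-1/24172))/(20 - 101*(-1 + 15 + 25/3 + 15)) - 30295/(-21625 + 22689) = -9785/(24172*(20 - 101*112/3)) - 30295/1064 = -9785/(24172*(20 - 11312/3)) - 30295*1/1064 = -9785/(24172*(-11252/3)) - 30295/1064 = -9785/24172*(-3/11252) - 30295/1064 = 29355/271983344 - 30295/1064 = -1029963021595/36173784752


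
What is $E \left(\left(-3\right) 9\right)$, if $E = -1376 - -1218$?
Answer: $4266$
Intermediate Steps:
$E = -158$ ($E = -1376 + 1218 = -158$)
$E \left(\left(-3\right) 9\right) = - 158 \left(\left(-3\right) 9\right) = \left(-158\right) \left(-27\right) = 4266$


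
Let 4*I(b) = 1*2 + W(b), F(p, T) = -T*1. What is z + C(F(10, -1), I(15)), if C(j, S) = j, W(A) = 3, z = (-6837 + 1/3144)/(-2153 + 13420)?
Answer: 13927921/35423448 ≈ 0.39318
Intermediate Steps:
z = -21495527/35423448 (z = (-6837 + 1/3144)/11267 = -21495527/3144*1/11267 = -21495527/35423448 ≈ -0.60682)
F(p, T) = -T
I(b) = 5/4 (I(b) = (1*2 + 3)/4 = (2 + 3)/4 = (¼)*5 = 5/4)
z + C(F(10, -1), I(15)) = -21495527/35423448 - 1*(-1) = -21495527/35423448 + 1 = 13927921/35423448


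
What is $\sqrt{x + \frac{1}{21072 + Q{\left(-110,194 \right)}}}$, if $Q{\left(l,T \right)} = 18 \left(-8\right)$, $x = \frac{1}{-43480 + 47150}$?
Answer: $\frac{7 \sqrt{150611295}}{4800360} \approx 0.017896$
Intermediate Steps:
$x = \frac{1}{3670} \approx 0.00027248$
$Q{\left(l,T \right)} = -144$
$\sqrt{x + \frac{1}{21072 + Q{\left(-110,194 \right)}}} = \sqrt{\frac{1}{3670} + \frac{1}{21072 - 144}} = \sqrt{\frac{1}{3670} + \frac{1}{20928}} = \sqrt{\frac{12299}{38402880}} = \frac{7 \sqrt{150611295}}{4800360}$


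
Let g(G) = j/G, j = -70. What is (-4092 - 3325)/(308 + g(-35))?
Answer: -7417/310 ≈ -23.926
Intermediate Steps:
g(G) = -70/G
(-4092 - 3325)/(308 + g(-35)) = (-4092 - 3325)/(308 - 70/(-35)) = -7417/(308 - 70*(-1/35)) = -7417/(308 + 2) = -7417/310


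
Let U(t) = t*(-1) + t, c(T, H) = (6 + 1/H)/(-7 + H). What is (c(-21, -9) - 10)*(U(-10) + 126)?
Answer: -10451/8 ≈ -1306.4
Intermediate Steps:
c(T, H) = (6 + 1/H)/(-7 + H)
U(t) = 0 (U(t) = -t + t = 0)
(c(-21, -9) - 10)*(U(-10) + 126) = ((1 + 6*(-9))/((-9)*(-7 - 9)) - 10)*(0 + 126) = (-1/9*(1 - 54)/(-16) - 10)*126 = (-1/9*(-1/16)*(-53) - 10)*126 = (-53/144 - 10)*126 = -1493/144*126 = -10451/8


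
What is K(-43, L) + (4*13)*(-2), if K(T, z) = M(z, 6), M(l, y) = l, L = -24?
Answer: -128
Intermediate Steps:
K(T, z) = z
K(-43, L) + (4*13)*(-2) = -24 + (4*13)*(-2) = -24 + 52*(-2) = -24 - 104 = -128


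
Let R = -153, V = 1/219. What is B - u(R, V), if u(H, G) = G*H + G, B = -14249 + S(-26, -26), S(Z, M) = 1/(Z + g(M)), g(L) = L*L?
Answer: -2028246131/142350 ≈ -14248.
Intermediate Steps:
g(L) = L²
S(Z, M) = 1/(Z + M²)
V = 1/219 ≈ 0.0045662
B = -9261849/650 (B = -14249 + 1/(-26 + (-26)²) = -14249 + 1/(-26 + 676) = -14249 + 1/650 = -9261849/650 ≈ -14249.)
u(H, G) = G + G*H
B - u(R, V) = -9261849/650 - (1 - 153)/219 = -9261849/650 - (-152)/219 = -9261849/650 - 1*(-152/219) = -9261849/650 + 152/219 = -2028246131/142350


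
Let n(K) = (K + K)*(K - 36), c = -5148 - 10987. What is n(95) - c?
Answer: 27345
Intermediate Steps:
c = -16135
n(K) = 2*K*(-36 + K) (n(K) = (2*K)*(-36 + K) = 2*K*(-36 + K))
n(95) - c = 2*95*(-36 + 95) - 1*(-16135) = 2*95*59 + 16135 = 11210 + 16135 = 27345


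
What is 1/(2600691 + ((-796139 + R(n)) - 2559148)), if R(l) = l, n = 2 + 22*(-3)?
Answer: -1/754660 ≈ -1.3251e-6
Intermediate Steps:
n = -64 (n = 2 - 66 = -64)
1/(2600691 + ((-796139 + R(n)) - 2559148)) = 1/(2600691 + ((-796139 - 64) - 2559148)) = 1/(2600691 + (-796203 - 2559148)) = 1/(2600691 - 3355351) = 1/(-754660) = -1/754660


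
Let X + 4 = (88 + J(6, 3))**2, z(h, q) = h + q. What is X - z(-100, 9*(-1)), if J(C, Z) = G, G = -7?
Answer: 6666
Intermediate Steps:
J(C, Z) = -7
X = 6557 (X = -4 + (88 - 7)**2 = -4 + 81**2 = -4 + 6561 = 6557)
X - z(-100, 9*(-1)) = 6557 - (-100 + 9*(-1)) = 6557 - (-100 - 9) = 6557 - 1*(-109) = 6557 + 109 = 6666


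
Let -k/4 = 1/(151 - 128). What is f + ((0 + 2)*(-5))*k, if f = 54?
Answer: 1282/23 ≈ 55.739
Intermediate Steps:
k = -4/23 (k = -4/(151 - 128) = -4/23 ≈ -0.17391)
f + ((0 + 2)*(-5))*k = 54 + ((0 + 2)*(-5))*(-4/23) = 54 + (2*(-5))*(-4/23) = 54 - 10*(-4/23) = 54 + 40/23 = 1282/23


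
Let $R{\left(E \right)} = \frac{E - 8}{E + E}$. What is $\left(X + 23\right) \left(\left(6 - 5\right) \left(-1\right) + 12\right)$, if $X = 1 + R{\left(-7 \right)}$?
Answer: $\frac{3861}{14} \approx 275.79$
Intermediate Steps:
$R{\left(E \right)} = \frac{-8 + E}{2 E}$
$X = \frac{29}{14}$ ($X = 1 + \frac{-8 - 7}{2 \left(-7\right)} = 1 + \frac{1}{2} \left(- \frac{1}{7}\right) \left(-15\right) = 1 + \frac{15}{14} = \frac{29}{14} \approx 2.0714$)
$\left(X + 23\right) \left(\left(6 - 5\right) \left(-1\right) + 12\right) = \left(\frac{29}{14} + 23\right) \left(\left(6 - 5\right) \left(-1\right) + 12\right) = \frac{351 \left(1 \left(-1\right) + 12\right)}{14} = \frac{351 \left(-1 + 12\right)}{14} = \frac{351}{14} \cdot 11 = \frac{3861}{14}$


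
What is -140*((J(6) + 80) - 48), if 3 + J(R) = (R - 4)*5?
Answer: -5460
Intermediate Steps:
J(R) = -23 + 5*R (J(R) = -3 + (R - 4)*5 = -3 + (-4 + R)*5 = -3 + (-20 + 5*R) = -23 + 5*R)
-140*((J(6) + 80) - 48) = -140*(((-23 + 5*6) + 80) - 48) = -140*(((-23 + 30) + 80) - 48) = -140*((7 + 80) - 48) = -140*(87 - 48) = -140*39 = -5460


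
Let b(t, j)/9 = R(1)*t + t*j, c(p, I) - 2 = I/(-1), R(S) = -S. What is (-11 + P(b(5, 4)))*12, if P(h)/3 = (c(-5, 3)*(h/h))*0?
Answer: -132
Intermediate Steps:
c(p, I) = 2 - I (c(p, I) = 2 + I/(-1) = 2 + I*(-1) = 2 - I)
b(t, j) = -9*t + 9*j*t (b(t, j) = 9*((-1*1)*t + t*j) = 9*(-t + j*t) = -9*t + 9*j*t)
P(h) = 0 (P(h) = 3*(((2 - 1*3)*(h/h))*0) = 3*(((2 - 3)*1)*0) = 3*(-1*1*0) = 3*(-1*0) = 3*0 = 0)
(-11 + P(b(5, 4)))*12 = (-11 + 0)*12 = -11*12 = -132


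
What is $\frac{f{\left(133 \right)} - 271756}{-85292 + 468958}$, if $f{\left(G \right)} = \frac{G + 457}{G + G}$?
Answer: $- \frac{36143253}{51027578} \approx -0.70831$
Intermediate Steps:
$f{\left(G \right)} = \frac{457 + G}{2 G}$
$\frac{f{\left(133 \right)} - 271756}{-85292 + 468958} = \frac{\frac{457 + 133}{2 \cdot 133} - 271756}{-85292 + 468958} = \frac{\frac{1}{2} \cdot \frac{1}{133} \cdot 590 - 271756}{383666} = \left(\frac{295}{133} - 271756\right) \frac{1}{383666} = \left(- \frac{36143253}{133}\right) \frac{1}{383666} = - \frac{36143253}{51027578}$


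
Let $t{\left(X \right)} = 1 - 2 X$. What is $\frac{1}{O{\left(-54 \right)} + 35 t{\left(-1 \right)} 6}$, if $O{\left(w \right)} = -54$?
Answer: $\frac{1}{576} \approx 0.0017361$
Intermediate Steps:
$\frac{1}{O{\left(-54 \right)} + 35 t{\left(-1 \right)} 6} = \frac{1}{-54 + 35 \left(1 - -2\right) 6} = \frac{1}{-54 + 35 \left(1 + 2\right) 6} = \frac{1}{-54 + 35 \cdot 3 \cdot 6} = \frac{1}{-54 + 105 \cdot 6} = \frac{1}{-54 + 630} = \frac{1}{576}$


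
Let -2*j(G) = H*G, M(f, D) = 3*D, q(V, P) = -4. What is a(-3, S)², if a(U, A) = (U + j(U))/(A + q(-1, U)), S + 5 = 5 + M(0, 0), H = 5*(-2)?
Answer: 81/4 ≈ 20.250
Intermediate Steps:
H = -10
j(G) = 5*G (j(G) = -(-5)*G = 5*G)
S = 0 (S = -5 + (5 + 3*0) = -5 + (5 + 0) = -5 + 5 = 0)
a(U, A) = 6*U/(-4 + A) (a(U, A) = (U + 5*U)/(A - 4) = (6*U)/(-4 + A) = 6*U/(-4 + A))
a(-3, S)² = (6*(-3)/(-4 + 0))² = (6*(-3)/(-4))² = (6*(-3)*(-¼))² = (9/2)² = 81/4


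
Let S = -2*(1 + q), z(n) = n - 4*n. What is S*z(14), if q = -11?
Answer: -840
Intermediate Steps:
z(n) = -3*n
S = 20 (S = -2*(1 - 11) = -2*(-10) = 20)
S*z(14) = 20*(-3*14) = 20*(-42) = -840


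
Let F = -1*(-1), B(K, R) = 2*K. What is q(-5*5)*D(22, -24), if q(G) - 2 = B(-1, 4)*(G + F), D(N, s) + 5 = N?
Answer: 850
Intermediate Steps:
D(N, s) = -5 + N
F = 1
q(G) = -2*G (q(G) = 2 + (2*(-1))*(G + 1) = 2 - 2*(1 + G) = 2 + (-2 - 2*G) = -2*G)
q(-5*5)*D(22, -24) = (-(-10)*5)*(-5 + 22) = -2*(-25)*17 = 50*17 = 850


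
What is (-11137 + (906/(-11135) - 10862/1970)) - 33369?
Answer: -97640412389/2193595 ≈ -44512.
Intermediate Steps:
(-11137 + (906/(-11135) - 10862/1970)) - 33369 = (-11137 + (906*(-1/11135) - 10862*1/1970)) - 33369 = (-11137 + (-906/11135 - 5431/985)) - 33369 = (-11137 - 12273319/2193595) - 33369 = -24442340834/2193595 - 33369 = -97640412389/2193595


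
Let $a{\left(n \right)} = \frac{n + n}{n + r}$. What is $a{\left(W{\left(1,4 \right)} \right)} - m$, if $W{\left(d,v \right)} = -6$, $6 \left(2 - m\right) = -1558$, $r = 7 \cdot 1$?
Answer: $- \frac{821}{3} \approx -273.67$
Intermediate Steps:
$r = 7$
$m = \frac{785}{3}$ ($m = 2 - - \frac{779}{3} = 2 + \frac{779}{3} = \frac{785}{3} \approx 261.67$)
$a{\left(n \right)} = \frac{2 n}{7 + n}$ ($a{\left(n \right)} = \frac{n + n}{n + 7} = \frac{2 n}{7 + n}$)
$a{\left(W{\left(1,4 \right)} \right)} - m = 2 \left(-6\right) \frac{1}{7 - 6} - \frac{785}{3} = 2 \left(-6\right) 1^{-1} - \frac{785}{3} = 2 \left(-6\right) 1 - \frac{785}{3} = -12 - \frac{785}{3} = - \frac{821}{3}$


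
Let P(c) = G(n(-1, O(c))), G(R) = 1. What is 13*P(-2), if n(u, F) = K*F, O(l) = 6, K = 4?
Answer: 13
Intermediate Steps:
n(u, F) = 4*F
P(c) = 1
13*P(-2) = 13*1 = 13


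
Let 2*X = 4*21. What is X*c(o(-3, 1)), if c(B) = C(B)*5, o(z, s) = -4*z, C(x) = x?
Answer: 2520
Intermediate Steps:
c(B) = 5*B (c(B) = B*5 = 5*B)
X = 42 (X = (4*21)/2 = (1/2)*84 = 42)
X*c(o(-3, 1)) = 42*(5*(-4*(-3))) = 42*(5*12) = 42*60 = 2520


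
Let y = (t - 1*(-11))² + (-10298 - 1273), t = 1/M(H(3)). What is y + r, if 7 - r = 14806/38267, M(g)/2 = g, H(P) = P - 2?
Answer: -1749894333/153068 ≈ -11432.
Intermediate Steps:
H(P) = -2 + P
M(g) = 2*g
t = ½ (t = 1/(2*(-2 + 3)) = 1/(2*1) = 1/2 = ½ ≈ 0.50000)
y = -45755/4 (y = (½ - 1*(-11))² + (-10298 - 1273) = (½ + 11)² - 11571 = (23/2)² - 11571 = 529/4 - 11571 = -45755/4 ≈ -11439.)
r = 253063/38267 (r = 7 - 14806/38267 = 253063/38267 ≈ 6.6131)
y + r = -45755/4 + 253063/38267 = -1749894333/153068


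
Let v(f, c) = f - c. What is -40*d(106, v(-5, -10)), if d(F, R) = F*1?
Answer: -4240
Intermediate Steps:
d(F, R) = F
-40*d(106, v(-5, -10)) = -40*106 = -4240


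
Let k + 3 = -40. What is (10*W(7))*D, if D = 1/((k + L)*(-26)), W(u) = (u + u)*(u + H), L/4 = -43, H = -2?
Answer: 70/559 ≈ 0.12522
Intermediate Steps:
k = -43 (k = -3 - 40 = -43)
L = -172 (L = 4*(-43) = -172)
W(u) = 2*u*(-2 + u) (W(u) = (u + u)*(u - 2) = (2*u)*(-2 + u) = 2*u*(-2 + u))
D = 1/5590 (D = 1/(-43 - 172*(-26)) = -1/26/(-215) = -1/215*(-1/26) = 1/5590 ≈ 0.00017889)
(10*W(7))*D = (10*(2*7*(-2 + 7)))*(1/5590) = (10*(2*7*5))*(1/5590) = (10*70)*(1/5590) = 700*(1/5590) = 70/559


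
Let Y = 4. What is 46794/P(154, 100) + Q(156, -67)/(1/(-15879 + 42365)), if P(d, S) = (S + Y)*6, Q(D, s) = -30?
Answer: -82628521/104 ≈ -7.9451e+5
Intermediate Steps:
P(d, S) = 24 + 6*S (P(d, S) = (S + 4)*6 = (4 + S)*6 = 24 + 6*S)
46794/P(154, 100) + Q(156, -67)/(1/(-15879 + 42365)) = 46794/(24 + 6*100) - 30/(1/(-15879 + 42365)) = 46794/(24 + 600) - 30/(1/26486) = 46794/624 - 30/1/26486 = 46794*(1/624) - 30*26486 = 7799/104 - 794580 = -82628521/104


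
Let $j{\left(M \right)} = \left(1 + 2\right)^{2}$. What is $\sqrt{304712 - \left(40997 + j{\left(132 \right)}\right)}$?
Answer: $\sqrt{263706} \approx 513.52$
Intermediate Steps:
$j{\left(M \right)} = 9$ ($j{\left(M \right)} = 3^{2} = 9$)
$\sqrt{304712 - \left(40997 + j{\left(132 \right)}\right)} = \sqrt{304712 - 41006} = \sqrt{263706}$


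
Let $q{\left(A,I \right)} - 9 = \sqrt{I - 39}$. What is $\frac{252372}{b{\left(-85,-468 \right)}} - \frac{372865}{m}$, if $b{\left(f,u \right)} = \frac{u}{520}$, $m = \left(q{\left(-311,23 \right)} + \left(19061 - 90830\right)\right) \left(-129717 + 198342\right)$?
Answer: $- \frac{82578051803800873}{294486894915} + \frac{74573 i}{17669213694900} \approx -2.8041 \cdot 10^{5} + 4.2205 \cdot 10^{-9} i$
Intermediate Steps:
$q{\left(A,I \right)} = 9 + \sqrt{-39 + I}$ ($q{\left(A,I \right)} = 9 + \sqrt{I - 39} = 9 + \sqrt{-39 + I}$)
$m = -4924530000 + 274500 i$ ($m = \left(\left(9 + \sqrt{-39 + 23}\right) + \left(19061 - 90830\right)\right) \left(-129717 + 198342\right) = \left(\left(9 + \sqrt{-16}\right) - 71769\right) 68625 = \left(\left(9 + 4 i\right) - 71769\right) 68625 = \left(-71760 + 4 i\right) 68625 = -4924530000 + 274500 i \approx -4.9245 \cdot 10^{9} + 2.745 \cdot 10^{5} i$)
$b{\left(f,u \right)} = \frac{u}{520}$ ($b{\left(f,u \right)} = u \frac{1}{520} = \frac{u}{520}$)
$\frac{252372}{b{\left(-85,-468 \right)}} - \frac{372865}{m} = \frac{252372}{\frac{1}{520} \left(-468\right)} - \frac{372865}{-4924530000 + 274500 i} = \frac{252372}{- \frac{9}{10}} - 372865 \frac{-4924530000 - 274500 i}{24250995796250250000} = 252372 \left(- \frac{10}{9}\right) - \frac{74573 \left(-4924530000 - 274500 i\right)}{4850199159250050000} = - \frac{841240}{3} - \frac{74573 \left(-4924530000 - 274500 i\right)}{4850199159250050000}$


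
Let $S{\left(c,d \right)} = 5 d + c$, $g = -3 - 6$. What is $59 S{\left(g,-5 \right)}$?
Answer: $-2006$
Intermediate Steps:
$g = -9$ ($g = -3 - 6 = -9$)
$S{\left(c,d \right)} = c + 5 d$
$59 S{\left(g,-5 \right)} = 59 \left(-9 + 5 \left(-5\right)\right) = 59 \left(-9 - 25\right) = 59 \left(-34\right) = -2006$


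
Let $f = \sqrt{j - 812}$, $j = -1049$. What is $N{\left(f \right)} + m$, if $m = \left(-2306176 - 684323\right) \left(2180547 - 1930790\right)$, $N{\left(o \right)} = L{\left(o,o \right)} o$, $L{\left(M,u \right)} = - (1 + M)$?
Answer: $-746898056882 - i \sqrt{1861} \approx -7.469 \cdot 10^{11} - 43.139 i$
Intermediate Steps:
$f = i \sqrt{1861}$ ($f = \sqrt{-1049 - 812} = \sqrt{-1861} = i \sqrt{1861} \approx 43.139 i$)
$L{\left(M,u \right)} = -1 - M$
$N{\left(o \right)} = o \left(-1 - o\right)$ ($N{\left(o \right)} = \left(-1 - o\right) o = o \left(-1 - o\right)$)
$m = -746898058743$ ($m = \left(-2990499\right) 249757 = -746898058743$)
$N{\left(f \right)} + m = - i \sqrt{1861} \left(1 + i \sqrt{1861}\right) - 746898058743 = -746898058743 - i \sqrt{1861} \left(1 + i \sqrt{1861}\right)$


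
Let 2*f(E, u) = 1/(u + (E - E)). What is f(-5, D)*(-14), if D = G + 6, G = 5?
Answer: -7/11 ≈ -0.63636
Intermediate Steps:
D = 11 (D = 5 + 6 = 11)
f(E, u) = 1/(2*u) (f(E, u) = 1/(2*(u + (E - E))) = 1/(2*(u + 0)) = 1/(2*u))
f(-5, D)*(-14) = ((½)/11)*(-14) = ((½)*(1/11))*(-14) = (1/22)*(-14) = -7/11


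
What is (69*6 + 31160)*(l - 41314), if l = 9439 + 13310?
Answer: -586171310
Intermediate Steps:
l = 22749
(69*6 + 31160)*(l - 41314) = (69*6 + 31160)*(22749 - 41314) = (414 + 31160)*(-18565) = 31574*(-18565) = -586171310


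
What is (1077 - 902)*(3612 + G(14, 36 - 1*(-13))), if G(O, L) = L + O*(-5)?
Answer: 628425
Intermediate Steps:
G(O, L) = L - 5*O
(1077 - 902)*(3612 + G(14, 36 - 1*(-13))) = (1077 - 902)*(3612 + ((36 - 1*(-13)) - 5*14)) = 175*(3612 + ((36 + 13) - 70)) = 175*(3612 + (49 - 70)) = 175*(3612 - 21) = 175*3591 = 628425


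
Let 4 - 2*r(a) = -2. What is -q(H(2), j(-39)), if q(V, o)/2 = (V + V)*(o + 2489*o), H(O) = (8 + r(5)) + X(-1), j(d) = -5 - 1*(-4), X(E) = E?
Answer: 99600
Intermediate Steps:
r(a) = 3 (r(a) = 2 - ½*(-2) = 2 + 1 = 3)
j(d) = -1 (j(d) = -5 + 4 = -1)
H(O) = 10 (H(O) = (8 + 3) - 1 = 11 - 1 = 10)
q(V, o) = 9960*V*o (q(V, o) = 2*((V + V)*(o + 2489*o)) = 2*((2*V)*(2490*o)) = 2*(4980*V*o) = 9960*V*o)
-q(H(2), j(-39)) = -9960*10*(-1) = -1*(-99600) = 99600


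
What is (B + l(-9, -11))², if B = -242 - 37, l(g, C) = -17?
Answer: 87616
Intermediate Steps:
B = -279
(B + l(-9, -11))² = (-279 - 17)² = (-296)² = 87616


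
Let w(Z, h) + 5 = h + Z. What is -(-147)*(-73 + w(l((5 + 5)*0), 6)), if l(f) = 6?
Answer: -9702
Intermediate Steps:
w(Z, h) = -5 + Z + h (w(Z, h) = -5 + (h + Z) = -5 + (Z + h) = -5 + Z + h)
-(-147)*(-73 + w(l((5 + 5)*0), 6)) = -(-147)*(-73 + (-5 + 6 + 6)) = -(-147)*(-73 + 7) = -(-147)*(-66) = -1*9702 = -9702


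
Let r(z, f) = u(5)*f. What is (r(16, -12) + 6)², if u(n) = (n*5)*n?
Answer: 2232036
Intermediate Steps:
u(n) = 5*n² (u(n) = (5*n)*n = 5*n²)
r(z, f) = 125*f (r(z, f) = (5*5²)*f = (5*25)*f = 125*f)
(r(16, -12) + 6)² = (125*(-12) + 6)² = (-1500 + 6)² = (-1494)² = 2232036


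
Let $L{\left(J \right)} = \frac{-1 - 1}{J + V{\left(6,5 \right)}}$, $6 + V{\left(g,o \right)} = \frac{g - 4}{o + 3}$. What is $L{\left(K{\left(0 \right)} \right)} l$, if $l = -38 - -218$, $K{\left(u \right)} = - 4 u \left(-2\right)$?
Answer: $\frac{1440}{23} \approx 62.609$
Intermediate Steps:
$K{\left(u \right)} = 8 u$
$V{\left(g,o \right)} = -6 + \frac{-4 + g}{3 + o}$ ($V{\left(g,o \right)} = -6 + \frac{g - 4}{o + 3} = -6 + \frac{-4 + g}{3 + o}$)
$L{\left(J \right)} = - \frac{2}{- \frac{23}{4} + J}$ ($L{\left(J \right)} = \frac{-1 - 1}{J + \frac{-22 + 6 - 30}{3 + 5}} = - \frac{2}{J + \frac{-22 + 6 - 30}{8}} = - \frac{2}{J + \frac{1}{8} \left(-46\right)} = - \frac{2}{J - \frac{23}{4}} = - \frac{2}{- \frac{23}{4} + J}$)
$l = 180$ ($l = -38 + 218 = 180$)
$L{\left(K{\left(0 \right)} \right)} l = - \frac{8}{-23 + 4 \cdot 8 \cdot 0} \cdot 180 = - \frac{8}{-23 + 4 \cdot 0} \cdot 180 = - \frac{8}{-23 + 0} \cdot 180 = - \frac{8}{-23} \cdot 180 = \left(-8\right) \left(- \frac{1}{23}\right) 180 = \frac{8}{23} \cdot 180 = \frac{1440}{23}$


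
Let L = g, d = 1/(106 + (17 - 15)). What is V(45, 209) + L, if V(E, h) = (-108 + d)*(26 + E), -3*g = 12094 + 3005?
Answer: -1371637/108 ≈ -12700.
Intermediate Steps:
d = 1/108 (d = 1/(106 + 2) = 1/108 ≈ 0.0092593)
g = -5033 (g = -(12094 + 3005)/3 = -⅓*15099 = -5033)
V(E, h) = -151619/54 - 11663*E/108 (V(E, h) = (-108 + 1/108)*(26 + E) = -11663*(26 + E)/108 = -151619/54 - 11663*E/108)
L = -5033
V(45, 209) + L = (-151619/54 - 11663/108*45) - 5033 = (-151619/54 - 58315/12) - 5033 = -828073/108 - 5033 = -1371637/108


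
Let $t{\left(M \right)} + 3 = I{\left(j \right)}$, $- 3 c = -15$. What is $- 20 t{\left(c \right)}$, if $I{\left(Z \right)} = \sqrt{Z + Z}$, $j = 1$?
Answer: $60 - 20 \sqrt{2} \approx 31.716$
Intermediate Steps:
$c = 5$ ($c = \left(- \frac{1}{3}\right) \left(-15\right) = 5$)
$I{\left(Z \right)} = \sqrt{2} \sqrt{Z}$ ($I{\left(Z \right)} = \sqrt{2 Z} = \sqrt{2} \sqrt{Z}$)
$t{\left(M \right)} = -3 + \sqrt{2}$ ($t{\left(M \right)} = -3 + \sqrt{2} \sqrt{1} = -3 + \sqrt{2} \cdot 1 = -3 + \sqrt{2}$)
$- 20 t{\left(c \right)} = - 20 \left(-3 + \sqrt{2}\right) = 60 - 20 \sqrt{2}$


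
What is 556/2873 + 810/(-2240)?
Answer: -108169/643552 ≈ -0.16808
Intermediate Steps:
556/2873 + 810/(-2240) = 556*(1/2873) + 810*(-1/2240) = 556/2873 - 81/224 = -108169/643552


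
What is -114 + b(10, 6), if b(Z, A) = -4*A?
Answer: -138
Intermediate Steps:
-114 + b(10, 6) = -114 - 4*6 = -114 - 24 = -138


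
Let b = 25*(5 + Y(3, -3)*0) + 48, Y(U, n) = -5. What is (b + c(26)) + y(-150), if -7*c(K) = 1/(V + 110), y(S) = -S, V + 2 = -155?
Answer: 106268/329 ≈ 323.00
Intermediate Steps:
V = -157 (V = -2 - 155 = -157)
c(K) = 1/329 (c(K) = -1/(7*(-157 + 110)) = -⅐/(-47) = -⅐*(-1/47) = 1/329)
b = 173 (b = 25*(5 - 5*0) + 48 = 25*(5 + 0) + 48 = 25*5 + 48 = 125 + 48 = 173)
(b + c(26)) + y(-150) = (173 + 1/329) - 1*(-150) = 56918/329 + 150 = 106268/329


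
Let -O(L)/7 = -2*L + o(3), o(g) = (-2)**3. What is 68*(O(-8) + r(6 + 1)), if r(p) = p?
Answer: -3332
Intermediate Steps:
o(g) = -8
O(L) = 56 + 14*L (O(L) = -7*(-2*L - 8) = -7*(-8 - 2*L) = 56 + 14*L)
68*(O(-8) + r(6 + 1)) = 68*((56 + 14*(-8)) + (6 + 1)) = 68*((56 - 112) + 7) = 68*(-56 + 7) = 68*(-49) = -3332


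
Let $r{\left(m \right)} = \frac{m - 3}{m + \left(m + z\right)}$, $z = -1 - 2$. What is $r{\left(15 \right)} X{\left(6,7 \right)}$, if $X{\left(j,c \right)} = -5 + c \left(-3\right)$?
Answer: $- \frac{104}{9} \approx -11.556$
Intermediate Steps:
$z = -3$
$r{\left(m \right)} = \frac{-3 + m}{-3 + 2 m}$ ($r{\left(m \right)} = \frac{m - 3}{m + \left(m - 3\right)} = \frac{-3 + m}{m + \left(-3 + m\right)} = \frac{-3 + m}{-3 + 2 m}$)
$X{\left(j,c \right)} = -5 - 3 c$
$r{\left(15 \right)} X{\left(6,7 \right)} = \frac{-3 + 15}{-3 + 2 \cdot 15} \left(-5 - 21\right) = \frac{1}{-3 + 30} \cdot 12 \left(-5 - 21\right) = \frac{1}{27} \cdot 12 \left(-26\right) = \frac{4}{9} \left(-26\right) = - \frac{104}{9}$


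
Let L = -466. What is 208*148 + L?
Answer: 30318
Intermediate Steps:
208*148 + L = 208*148 - 466 = 30784 - 466 = 30318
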